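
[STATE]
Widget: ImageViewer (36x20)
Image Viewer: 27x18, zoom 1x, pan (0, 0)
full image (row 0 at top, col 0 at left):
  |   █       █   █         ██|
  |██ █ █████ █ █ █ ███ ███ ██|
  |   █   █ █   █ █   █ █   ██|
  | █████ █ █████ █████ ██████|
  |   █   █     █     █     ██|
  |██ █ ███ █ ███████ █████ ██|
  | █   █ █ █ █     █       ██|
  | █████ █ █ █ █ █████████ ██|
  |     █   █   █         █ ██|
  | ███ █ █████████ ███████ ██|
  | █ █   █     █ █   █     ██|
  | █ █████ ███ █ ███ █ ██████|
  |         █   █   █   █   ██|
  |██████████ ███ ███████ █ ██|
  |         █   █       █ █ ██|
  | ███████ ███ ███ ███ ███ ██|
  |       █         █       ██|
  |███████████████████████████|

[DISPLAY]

   █       █   █         ██         
██ █ █████ █ █ █ ███ ███ ██         
   █   █ █   █ █   █ █   ██         
 █████ █ █████ █████ ██████         
   █   █     █     █     ██         
██ █ ███ █ ███████ █████ ██         
 █   █ █ █ █     █       ██         
 █████ █ █ █ █ █████████ ██         
     █   █   █         █ ██         
 ███ █ █████████ ███████ ██         
 █ █   █     █ █   █     ██         
 █ █████ ███ █ ███ █ ██████         
         █   █   █   █   ██         
██████████ ███ ███████ █ ██         
         █   █       █ █ ██         
 ███████ ███ ███ ███ ███ ██         
       █         █       ██         
███████████████████████████         
                                    
                                    


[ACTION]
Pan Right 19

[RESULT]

      ██                            
█ ███ ██                            
█ █   ██                            
█ ██████                            
█     ██                            
█████ ██                            
      ██                            
█████ ██                            
    █ ██                            
█████ ██                            
█     ██                            
█ ██████                            
  █   ██                            
███ █ ██                            
  █ █ ██                            
█ ███ ██                            
      ██                            
████████                            
                                    
                                    


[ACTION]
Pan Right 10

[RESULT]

                                    
                                    
                                    
                                    
                                    
                                    
                                    
                                    
                                    
                                    
                                    
                                    
                                    
                                    
                                    
                                    
                                    
                                    
                                    
                                    


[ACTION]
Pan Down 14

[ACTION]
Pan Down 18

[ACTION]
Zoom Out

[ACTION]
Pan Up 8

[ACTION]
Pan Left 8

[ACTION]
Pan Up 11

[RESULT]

█ █ ██                              
█ █ ██                              
███ ██                              
    ██                              
██████                              
                                    
                                    
                                    
                                    
                                    
                                    
                                    
                                    
                                    
                                    
                                    
                                    
                                    
                                    
                                    


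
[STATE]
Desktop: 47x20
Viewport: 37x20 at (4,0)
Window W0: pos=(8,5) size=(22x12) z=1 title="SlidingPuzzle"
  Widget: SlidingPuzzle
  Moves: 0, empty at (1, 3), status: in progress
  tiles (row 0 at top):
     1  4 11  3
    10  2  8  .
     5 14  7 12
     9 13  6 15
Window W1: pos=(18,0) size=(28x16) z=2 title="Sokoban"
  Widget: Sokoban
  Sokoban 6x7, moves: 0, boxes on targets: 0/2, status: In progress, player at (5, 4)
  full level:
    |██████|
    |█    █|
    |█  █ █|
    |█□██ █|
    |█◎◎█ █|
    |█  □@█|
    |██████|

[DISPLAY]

              ┏━━━━━━━━━━━━━━━━━━━━━━
              ┃ Sokoban              
              ┠──────────────────────
              ┃██████                
              ┃█    █                
    ┏━━━━━━━━━┃█  █ █                
    ┃ SlidingP┃█□██ █                
    ┠─────────┃█◎◎█ █                
    ┃┌────┬───┃█  □@█                
    ┃│  1 │  4┃██████                
    ┃├────┼───┃Moves: 0  0/2         
    ┃│ 10 │  2┃                      
    ┃├────┼───┃                      
    ┃│  5 │ 14┃                      
    ┃├────┼───┃                      
    ┃│  9 │ 13┗━━━━━━━━━━━━━━━━━━━━━━
    ┗━━━━━━━━━━━━━━━━━━━━┛           
                                     
                                     
                                     


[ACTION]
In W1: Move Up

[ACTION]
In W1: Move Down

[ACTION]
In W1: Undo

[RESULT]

              ┏━━━━━━━━━━━━━━━━━━━━━━
              ┃ Sokoban              
              ┠──────────────────────
              ┃██████                
              ┃█    █                
    ┏━━━━━━━━━┃█  █ █                
    ┃ SlidingP┃█□██ █                
    ┠─────────┃█◎◎█@█                
    ┃┌────┬───┃█  □ █                
    ┃│  1 │  4┃██████                
    ┃├────┼───┃Moves: 1  0/2         
    ┃│ 10 │  2┃                      
    ┃├────┼───┃                      
    ┃│  5 │ 14┃                      
    ┃├────┼───┃                      
    ┃│  9 │ 13┗━━━━━━━━━━━━━━━━━━━━━━
    ┗━━━━━━━━━━━━━━━━━━━━┛           
                                     
                                     
                                     


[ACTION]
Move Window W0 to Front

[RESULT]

              ┏━━━━━━━━━━━━━━━━━━━━━━
              ┃ Sokoban              
              ┠──────────────────────
              ┃██████                
              ┃█    █                
    ┏━━━━━━━━━━━━━━━━━━━━┓           
    ┃ SlidingPuzzle      ┃           
    ┠────────────────────┨           
    ┃┌────┬────┬────┬────┃           
    ┃│  1 │  4 │ 11 │  3 ┃           
    ┃├────┼────┼────┼────┃/2         
    ┃│ 10 │  2 │  8 │    ┃           
    ┃├────┼────┼────┼────┃           
    ┃│  5 │ 14 │  7 │ 12 ┃           
    ┃├────┼────┼────┼────┃           
    ┃│  9 │ 13 │  6 │ 15 ┃━━━━━━━━━━━
    ┗━━━━━━━━━━━━━━━━━━━━┛           
                                     
                                     
                                     


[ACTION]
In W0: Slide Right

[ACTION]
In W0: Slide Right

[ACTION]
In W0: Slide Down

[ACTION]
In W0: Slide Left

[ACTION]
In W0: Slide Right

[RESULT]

              ┏━━━━━━━━━━━━━━━━━━━━━━
              ┃ Sokoban              
              ┠──────────────────────
              ┃██████                
              ┃█    █                
    ┏━━━━━━━━━━━━━━━━━━━━┓           
    ┃ SlidingPuzzle      ┃           
    ┠────────────────────┨           
    ┃┌────┬────┬────┬────┃           
    ┃│  1 │    │ 11 │  3 ┃           
    ┃├────┼────┼────┼────┃/2         
    ┃│ 10 │  4 │  2 │  8 ┃           
    ┃├────┼────┼────┼────┃           
    ┃│  5 │ 14 │  7 │ 12 ┃           
    ┃├────┼────┼────┼────┃           
    ┃│  9 │ 13 │  6 │ 15 ┃━━━━━━━━━━━
    ┗━━━━━━━━━━━━━━━━━━━━┛           
                                     
                                     
                                     


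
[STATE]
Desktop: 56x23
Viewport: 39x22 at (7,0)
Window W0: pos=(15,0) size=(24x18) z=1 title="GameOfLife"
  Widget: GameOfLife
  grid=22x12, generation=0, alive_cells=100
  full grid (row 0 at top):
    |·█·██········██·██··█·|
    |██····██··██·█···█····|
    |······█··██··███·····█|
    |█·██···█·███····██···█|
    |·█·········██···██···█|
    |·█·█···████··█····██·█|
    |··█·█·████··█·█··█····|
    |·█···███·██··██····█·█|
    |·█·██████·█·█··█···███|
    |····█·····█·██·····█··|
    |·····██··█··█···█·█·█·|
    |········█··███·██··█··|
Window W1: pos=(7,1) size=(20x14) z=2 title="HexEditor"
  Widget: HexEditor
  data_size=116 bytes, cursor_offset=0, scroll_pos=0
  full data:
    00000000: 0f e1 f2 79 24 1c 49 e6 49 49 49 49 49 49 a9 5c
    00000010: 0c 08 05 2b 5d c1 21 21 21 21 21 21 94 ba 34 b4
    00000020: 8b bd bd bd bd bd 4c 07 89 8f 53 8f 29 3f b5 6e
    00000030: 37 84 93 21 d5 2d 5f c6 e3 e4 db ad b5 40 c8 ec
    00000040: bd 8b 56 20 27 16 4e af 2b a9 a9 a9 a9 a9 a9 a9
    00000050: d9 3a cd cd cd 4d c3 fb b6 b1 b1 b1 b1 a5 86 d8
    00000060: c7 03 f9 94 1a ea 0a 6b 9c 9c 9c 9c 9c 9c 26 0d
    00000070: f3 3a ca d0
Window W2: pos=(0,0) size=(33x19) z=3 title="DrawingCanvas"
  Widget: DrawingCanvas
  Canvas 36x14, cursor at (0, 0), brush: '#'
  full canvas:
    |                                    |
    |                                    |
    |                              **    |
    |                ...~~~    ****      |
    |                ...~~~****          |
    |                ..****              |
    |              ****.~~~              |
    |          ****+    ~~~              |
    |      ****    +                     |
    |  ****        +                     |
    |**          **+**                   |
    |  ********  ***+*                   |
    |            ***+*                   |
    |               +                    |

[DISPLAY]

━━━━━━━━━━━━━━━━━━━━━━━━━┓━━━━━┓       
ngCanvas                 ┃     ┃       
─────────────────────────┨─────┨       
                         ┃     ┃       
                         ┃█··█·┃       
                        *┃█····┃       
          ...~~~    **** ┃····█┃       
          ...~~~****     ┃█···█┃       
          ..****         ┃█···█┃       
        ****.~~~         ┃·██·█┃       
    ****+    ~~~         ┃█····┃       
****    +                ┃··█·█┃       
        +                ┃··███┃       
      **+**              ┃··█··┃       
****  ***+*              ┃·█·█·┃       
      ***+*              ┃··█··┃       
         +               ┃     ┃       
                         ┃━━━━━┛       
━━━━━━━━━━━━━━━━━━━━━━━━━┛             
                                       
                                       
                                       


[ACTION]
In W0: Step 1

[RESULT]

━━━━━━━━━━━━━━━━━━━━━━━━━┓━━━━━┓       
ngCanvas                 ┃     ┃       
─────────────────────────┨─────┨       
                         ┃     ┃       
                         ┃█····┃       
                        *┃█····┃       
          ...~~~    **** ┃█····┃       
          ...~~~****     ┃█··██┃       
          ..****         ┃····█┃       
        ****.~~~         ┃·█·█·┃       
    ****+    ~~~         ┃··█··┃       
****    +                ┃·██·█┃       
        +                ┃·██·█┃       
      **+**              ┃·█··█┃       
****  ***+*              ┃██·█·┃       
      ***+*              ┃█·█··┃       
         +               ┃     ┃       
                         ┃━━━━━┛       
━━━━━━━━━━━━━━━━━━━━━━━━━┛             
                                       
                                       
                                       


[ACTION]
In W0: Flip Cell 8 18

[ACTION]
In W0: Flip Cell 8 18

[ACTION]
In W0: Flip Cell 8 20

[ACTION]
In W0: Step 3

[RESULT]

━━━━━━━━━━━━━━━━━━━━━━━━━┓━━━━━┓       
ngCanvas                 ┃     ┃       
─────────────────────────┨─────┨       
                         ┃     ┃       
                         ┃█····┃       
                        *┃██···┃       
          ...~~~    **** ┃·██··┃       
          ...~~~****     ┃··█·█┃       
          ..****         ┃█···█┃       
        ****.~~~         ┃█···█┃       
    ****+    ~~~         ┃██·█·┃       
****    +                ┃··███┃       
        +                ┃···██┃       
      **+**              ┃··█··┃       
****  ***+*              ┃···██┃       
      ***+*              ┃·····┃       
         +               ┃     ┃       
                         ┃━━━━━┛       
━━━━━━━━━━━━━━━━━━━━━━━━━┛             
                                       
                                       
                                       


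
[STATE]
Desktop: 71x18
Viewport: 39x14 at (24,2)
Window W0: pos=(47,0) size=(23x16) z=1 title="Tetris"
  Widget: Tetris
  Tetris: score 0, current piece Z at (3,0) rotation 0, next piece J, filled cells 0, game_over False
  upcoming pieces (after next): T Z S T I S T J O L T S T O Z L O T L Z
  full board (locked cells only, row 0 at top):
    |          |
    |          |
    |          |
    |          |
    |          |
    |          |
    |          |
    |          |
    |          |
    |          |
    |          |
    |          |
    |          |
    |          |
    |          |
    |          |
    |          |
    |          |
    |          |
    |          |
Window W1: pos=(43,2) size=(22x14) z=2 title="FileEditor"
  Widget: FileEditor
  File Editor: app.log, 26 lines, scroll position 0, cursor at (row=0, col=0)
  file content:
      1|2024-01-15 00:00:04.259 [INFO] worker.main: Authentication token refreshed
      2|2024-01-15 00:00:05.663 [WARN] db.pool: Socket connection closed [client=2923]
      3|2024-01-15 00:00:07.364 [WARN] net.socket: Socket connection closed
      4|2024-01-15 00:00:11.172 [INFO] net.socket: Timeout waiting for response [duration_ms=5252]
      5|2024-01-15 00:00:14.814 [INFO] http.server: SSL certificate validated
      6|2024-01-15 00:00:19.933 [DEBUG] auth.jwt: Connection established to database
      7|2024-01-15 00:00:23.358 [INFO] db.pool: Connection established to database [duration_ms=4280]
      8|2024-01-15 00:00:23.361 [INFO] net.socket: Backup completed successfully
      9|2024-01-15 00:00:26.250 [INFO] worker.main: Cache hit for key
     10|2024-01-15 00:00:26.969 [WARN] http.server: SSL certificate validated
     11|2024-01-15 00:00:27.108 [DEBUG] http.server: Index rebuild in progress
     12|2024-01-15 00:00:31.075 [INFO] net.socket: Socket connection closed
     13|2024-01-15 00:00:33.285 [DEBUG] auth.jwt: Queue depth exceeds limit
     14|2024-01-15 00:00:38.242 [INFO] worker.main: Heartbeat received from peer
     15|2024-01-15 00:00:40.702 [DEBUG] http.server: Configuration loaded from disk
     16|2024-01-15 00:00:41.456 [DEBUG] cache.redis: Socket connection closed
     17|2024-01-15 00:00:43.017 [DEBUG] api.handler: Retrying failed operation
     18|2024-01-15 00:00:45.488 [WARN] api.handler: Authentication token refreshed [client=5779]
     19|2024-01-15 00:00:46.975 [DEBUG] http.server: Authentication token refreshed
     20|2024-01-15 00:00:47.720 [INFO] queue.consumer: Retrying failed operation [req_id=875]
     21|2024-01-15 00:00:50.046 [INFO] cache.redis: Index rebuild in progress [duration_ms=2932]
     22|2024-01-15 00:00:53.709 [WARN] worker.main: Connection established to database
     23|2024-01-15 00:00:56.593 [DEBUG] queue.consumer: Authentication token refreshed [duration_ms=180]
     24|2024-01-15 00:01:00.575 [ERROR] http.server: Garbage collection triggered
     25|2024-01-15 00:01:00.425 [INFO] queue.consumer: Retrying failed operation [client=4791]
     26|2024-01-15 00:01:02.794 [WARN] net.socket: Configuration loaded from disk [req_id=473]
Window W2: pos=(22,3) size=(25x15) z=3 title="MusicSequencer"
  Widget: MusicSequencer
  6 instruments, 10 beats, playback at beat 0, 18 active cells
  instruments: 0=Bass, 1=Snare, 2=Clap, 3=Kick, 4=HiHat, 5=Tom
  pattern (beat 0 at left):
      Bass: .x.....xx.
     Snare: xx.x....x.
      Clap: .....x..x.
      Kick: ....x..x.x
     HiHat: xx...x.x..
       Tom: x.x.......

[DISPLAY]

                   ┏━━━━━━━━━━━━━━━━━━━
━━━━━━━━━━━━━━━━━━━━━━┓leEditor        
MusicSequencer        ┃────────────────
──────────────────────┨4-01-15 00:00:04
     ▼123456789       ┃4-01-15 00:00:05
 Bass·█·····██·       ┃4-01-15 00:00:07
Snare██·█····█·       ┃4-01-15 00:00:11
 Clap·····█··█·       ┃4-01-15 00:00:14
 Kick····█··█·█       ┃4-01-15 00:00:19
HiHat██···█·█··       ┃4-01-15 00:00:23
  Tom█·█·······       ┃4-01-15 00:00:23
                      ┃4-01-15 00:00:26
                      ┃4-01-15 00:00:26
                      ┃━━━━━━━━━━━━━━━━


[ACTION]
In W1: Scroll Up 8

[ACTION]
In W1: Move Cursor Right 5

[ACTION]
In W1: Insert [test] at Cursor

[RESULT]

                   ┏━━━━━━━━━━━━━━━━━━━
━━━━━━━━━━━━━━━━━━━━━━┓leEditor        
MusicSequencer        ┃────────────────
──────────────────────┨4-test█1-15 00:0
     ▼123456789       ┃4-01-15 00:00:05
 Bass·█·····██·       ┃4-01-15 00:00:07
Snare██·█····█·       ┃4-01-15 00:00:11
 Clap·····█··█·       ┃4-01-15 00:00:14
 Kick····█··█·█       ┃4-01-15 00:00:19
HiHat██···█·█··       ┃4-01-15 00:00:23
  Tom█·█·······       ┃4-01-15 00:00:23
                      ┃4-01-15 00:00:26
                      ┃4-01-15 00:00:26
                      ┃━━━━━━━━━━━━━━━━


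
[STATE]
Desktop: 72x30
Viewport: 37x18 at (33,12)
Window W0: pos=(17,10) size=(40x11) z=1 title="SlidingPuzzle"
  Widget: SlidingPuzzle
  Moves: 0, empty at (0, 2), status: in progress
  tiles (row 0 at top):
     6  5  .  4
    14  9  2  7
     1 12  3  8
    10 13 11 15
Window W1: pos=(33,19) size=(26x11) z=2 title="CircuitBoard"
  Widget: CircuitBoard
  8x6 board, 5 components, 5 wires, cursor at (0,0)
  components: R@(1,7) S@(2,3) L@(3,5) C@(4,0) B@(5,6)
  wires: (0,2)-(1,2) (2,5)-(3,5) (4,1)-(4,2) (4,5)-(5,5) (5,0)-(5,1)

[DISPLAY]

───────────────────────┨             
┬────┐                 ┃             
│  4 │                 ┃             
┼────┤                 ┃             
│  7 │                 ┃             
┼────┤                 ┃             
│  8 │                 ┃             
┏━━━━━━━━━━━━━━━━━━━━━━━━┓           
┃ CircuitBoard           ┃           
┠────────────────────────┨           
┃   0 1 2 3 4 5 6 7      ┃           
┃0  [.]      ·           ┃           
┃            │           ┃           
┃1           ·           ┃           
┃                        ┃           
┃2               S       ┃           
┃                        ┃           
┗━━━━━━━━━━━━━━━━━━━━━━━━┛           


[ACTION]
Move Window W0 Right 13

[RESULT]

────────────────────────────────────┨
───┬────┬────┬────┐                 ┃
 6 │  5 │    │  4 │                 ┃
───┼────┼────┼────┤                 ┃
14 │  9 │  2 │  7 │                 ┃
───┼────┼────┼────┤                 ┃
 1 │ 12 │  3 │  8 │                 ┃
┏━━━━━━━━━━━━━━━━━━━━━━━━┓          ┃
┃ CircuitBoard           ┃━━━━━━━━━━┛
┠────────────────────────┨           
┃   0 1 2 3 4 5 6 7      ┃           
┃0  [.]      ·           ┃           
┃            │           ┃           
┃1           ·           ┃           
┃                        ┃           
┃2               S       ┃           
┃                        ┃           
┗━━━━━━━━━━━━━━━━━━━━━━━━┛           


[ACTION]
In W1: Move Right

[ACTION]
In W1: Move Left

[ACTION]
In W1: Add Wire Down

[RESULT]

────────────────────────────────────┨
───┬────┬────┬────┐                 ┃
 6 │  5 │    │  4 │                 ┃
───┼────┼────┼────┤                 ┃
14 │  9 │  2 │  7 │                 ┃
───┼────┼────┼────┤                 ┃
 1 │ 12 │  3 │  8 │                 ┃
┏━━━━━━━━━━━━━━━━━━━━━━━━┓          ┃
┃ CircuitBoard           ┃━━━━━━━━━━┛
┠────────────────────────┨           
┃   0 1 2 3 4 5 6 7      ┃           
┃0  [.]      ·           ┃           
┃    │       │           ┃           
┃1   ·       ·           ┃           
┃                        ┃           
┃2               S       ┃           
┃                        ┃           
┗━━━━━━━━━━━━━━━━━━━━━━━━┛           


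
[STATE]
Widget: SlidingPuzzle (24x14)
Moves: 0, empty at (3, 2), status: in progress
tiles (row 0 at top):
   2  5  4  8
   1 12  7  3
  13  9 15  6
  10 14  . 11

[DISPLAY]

┌────┬────┬────┬────┐   
│  2 │  5 │  4 │  8 │   
├────┼────┼────┼────┤   
│  1 │ 12 │  7 │  3 │   
├────┼────┼────┼────┤   
│ 13 │  9 │ 15 │  6 │   
├────┼────┼────┼────┤   
│ 10 │ 14 │    │ 11 │   
└────┴────┴────┴────┘   
Moves: 0                
                        
                        
                        
                        


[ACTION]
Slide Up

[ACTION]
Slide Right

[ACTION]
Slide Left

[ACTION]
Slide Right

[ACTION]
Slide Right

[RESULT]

┌────┬────┬────┬────┐   
│  2 │  5 │  4 │  8 │   
├────┼────┼────┼────┤   
│  1 │ 12 │  7 │  3 │   
├────┼────┼────┼────┤   
│ 13 │  9 │ 15 │  6 │   
├────┼────┼────┼────┤   
│    │ 10 │ 14 │ 11 │   
└────┴────┴────┴────┘   
Moves: 4                
                        
                        
                        
                        


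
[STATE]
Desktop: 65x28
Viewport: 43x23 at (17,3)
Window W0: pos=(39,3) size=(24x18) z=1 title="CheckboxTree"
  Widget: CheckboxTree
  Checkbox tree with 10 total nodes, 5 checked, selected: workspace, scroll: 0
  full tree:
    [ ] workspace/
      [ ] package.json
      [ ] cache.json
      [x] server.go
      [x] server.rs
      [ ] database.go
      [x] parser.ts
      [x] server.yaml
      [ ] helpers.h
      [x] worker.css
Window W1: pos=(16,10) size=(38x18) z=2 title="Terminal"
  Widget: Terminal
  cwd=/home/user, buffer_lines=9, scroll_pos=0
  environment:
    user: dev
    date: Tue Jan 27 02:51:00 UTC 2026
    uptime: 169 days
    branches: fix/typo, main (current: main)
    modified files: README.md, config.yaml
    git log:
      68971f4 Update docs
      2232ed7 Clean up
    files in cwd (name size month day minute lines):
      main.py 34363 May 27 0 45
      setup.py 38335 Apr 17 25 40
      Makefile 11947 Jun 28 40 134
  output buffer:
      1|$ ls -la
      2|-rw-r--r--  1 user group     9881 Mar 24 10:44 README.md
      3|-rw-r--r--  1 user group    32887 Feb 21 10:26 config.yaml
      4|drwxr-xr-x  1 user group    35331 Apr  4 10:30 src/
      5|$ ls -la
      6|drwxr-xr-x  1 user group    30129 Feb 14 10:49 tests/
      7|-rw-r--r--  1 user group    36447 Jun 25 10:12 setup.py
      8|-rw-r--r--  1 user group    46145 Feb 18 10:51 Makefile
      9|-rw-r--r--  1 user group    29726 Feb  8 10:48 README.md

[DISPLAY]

                      ┏━━━━━━━━━━━━━━━━━━━━
                      ┃ CheckboxTree       
                      ┠────────────────────
                      ┃>[-] workspace/     
                      ┃   [ ] package.json 
                      ┃   [ ] cache.json   
                      ┃   [x] server.go    
━━━━━━━━━━━━━━━━━━━━━━━━━━━━━━━━━━━━┓rs    
 Terminal                           ┃e.go  
────────────────────────────────────┨ts    
$ ls -la                            ┃yaml  
-rw-r--r--  1 user group     9881 Ma┃.h    
-rw-r--r--  1 user group    32887 Fe┃css   
drwxr-xr-x  1 user group    35331 Ap┃      
$ ls -la                            ┃      
drwxr-xr-x  1 user group    30129 Fe┃      
-rw-r--r--  1 user group    36447 Ju┃      
-rw-r--r--  1 user group    46145 Fe┃━━━━━━
-rw-r--r--  1 user group    29726 Fe┃      
$ █                                 ┃      
                                    ┃      
                                    ┃      
                                    ┃      


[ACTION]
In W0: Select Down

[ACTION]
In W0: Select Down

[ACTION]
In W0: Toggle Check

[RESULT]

                      ┏━━━━━━━━━━━━━━━━━━━━
                      ┃ CheckboxTree       
                      ┠────────────────────
                      ┃ [-] workspace/     
                      ┃   [ ] package.json 
                      ┃>  [x] cache.json   
                      ┃   [x] server.go    
━━━━━━━━━━━━━━━━━━━━━━━━━━━━━━━━━━━━┓rs    
 Terminal                           ┃e.go  
────────────────────────────────────┨ts    
$ ls -la                            ┃yaml  
-rw-r--r--  1 user group     9881 Ma┃.h    
-rw-r--r--  1 user group    32887 Fe┃css   
drwxr-xr-x  1 user group    35331 Ap┃      
$ ls -la                            ┃      
drwxr-xr-x  1 user group    30129 Fe┃      
-rw-r--r--  1 user group    36447 Ju┃      
-rw-r--r--  1 user group    46145 Fe┃━━━━━━
-rw-r--r--  1 user group    29726 Fe┃      
$ █                                 ┃      
                                    ┃      
                                    ┃      
                                    ┃      


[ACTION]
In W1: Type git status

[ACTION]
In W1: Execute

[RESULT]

                      ┏━━━━━━━━━━━━━━━━━━━━
                      ┃ CheckboxTree       
                      ┠────────────────────
                      ┃ [-] workspace/     
                      ┃   [ ] package.json 
                      ┃>  [x] cache.json   
                      ┃   [x] server.go    
━━━━━━━━━━━━━━━━━━━━━━━━━━━━━━━━━━━━┓rs    
 Terminal                           ┃e.go  
────────────────────────────────────┨ts    
-rw-r--r--  1 user group    32887 Fe┃yaml  
drwxr-xr-x  1 user group    35331 Ap┃.h    
$ ls -la                            ┃css   
drwxr-xr-x  1 user group    30129 Fe┃      
-rw-r--r--  1 user group    36447 Ju┃      
-rw-r--r--  1 user group    46145 Fe┃      
-rw-r--r--  1 user group    29726 Fe┃      
$ git status                        ┃━━━━━━
On branch main                      ┃      
Changes not staged for commit:      ┃      
                                    ┃      
        modified:   README.md       ┃      
        modified:   config.yaml     ┃      


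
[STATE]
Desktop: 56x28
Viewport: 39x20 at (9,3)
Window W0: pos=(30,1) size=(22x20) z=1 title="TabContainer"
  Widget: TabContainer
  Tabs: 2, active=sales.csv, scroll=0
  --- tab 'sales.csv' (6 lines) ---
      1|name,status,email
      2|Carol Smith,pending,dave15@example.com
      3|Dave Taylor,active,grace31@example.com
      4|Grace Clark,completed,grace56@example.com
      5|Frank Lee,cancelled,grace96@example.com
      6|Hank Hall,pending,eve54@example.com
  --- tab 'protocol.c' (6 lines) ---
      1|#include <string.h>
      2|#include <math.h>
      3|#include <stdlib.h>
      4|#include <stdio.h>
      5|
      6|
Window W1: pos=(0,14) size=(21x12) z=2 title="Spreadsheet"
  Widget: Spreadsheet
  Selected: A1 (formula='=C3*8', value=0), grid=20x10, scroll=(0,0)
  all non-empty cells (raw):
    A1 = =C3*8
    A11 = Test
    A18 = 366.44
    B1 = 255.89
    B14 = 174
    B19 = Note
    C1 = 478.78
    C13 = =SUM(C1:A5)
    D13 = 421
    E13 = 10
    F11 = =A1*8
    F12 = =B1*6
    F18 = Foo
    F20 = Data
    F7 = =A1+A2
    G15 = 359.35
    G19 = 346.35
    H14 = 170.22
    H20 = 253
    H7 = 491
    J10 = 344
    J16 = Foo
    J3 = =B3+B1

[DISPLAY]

                     ┠─────────────────
                     ┃[sales.csv]│ prot
                     ┃─────────────────
                     ┃name,status,email
                     ┃Carol Smith,pendi
                     ┃Dave Taylor,activ
                     ┃Grace Clark,compl
                     ┃Frank Lee,cancell
                     ┃Hank Hall,pending
                     ┃                 
                     ┃                 
━━━━━━━━━━━┓         ┃                 
heet       ┃         ┃                 
───────────┨         ┃                 
8          ┃         ┃                 
       B   ┃         ┃                 
-----------┃         ┃                 
 [0]  255.8┃         ┗━━━━━━━━━━━━━━━━━
   0       ┃                           
   0       ┃                           


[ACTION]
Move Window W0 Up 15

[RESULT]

                     ┃[sales.csv]│ prot
                     ┃─────────────────
                     ┃name,status,email
                     ┃Carol Smith,pendi
                     ┃Dave Taylor,activ
                     ┃Grace Clark,compl
                     ┃Frank Lee,cancell
                     ┃Hank Hall,pending
                     ┃                 
                     ┃                 
                     ┃                 
━━━━━━━━━━━┓         ┃                 
heet       ┃         ┃                 
───────────┨         ┃                 
8          ┃         ┃                 
       B   ┃         ┃                 
-----------┃         ┗━━━━━━━━━━━━━━━━━
 [0]  255.8┃                           
   0       ┃                           
   0       ┃                           


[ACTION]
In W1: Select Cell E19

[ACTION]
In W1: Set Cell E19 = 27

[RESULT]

                     ┃[sales.csv]│ prot
                     ┃─────────────────
                     ┃name,status,email
                     ┃Carol Smith,pendi
                     ┃Dave Taylor,activ
                     ┃Grace Clark,compl
                     ┃Frank Lee,cancell
                     ┃Hank Hall,pending
                     ┃                 
                     ┃                 
                     ┃                 
━━━━━━━━━━━┓         ┃                 
heet       ┃         ┃                 
───────────┨         ┃                 
           ┃         ┃                 
       B   ┃         ┃                 
-----------┃         ┗━━━━━━━━━━━━━━━━━
   0  255.8┃                           
   0       ┃                           
   0       ┃                           


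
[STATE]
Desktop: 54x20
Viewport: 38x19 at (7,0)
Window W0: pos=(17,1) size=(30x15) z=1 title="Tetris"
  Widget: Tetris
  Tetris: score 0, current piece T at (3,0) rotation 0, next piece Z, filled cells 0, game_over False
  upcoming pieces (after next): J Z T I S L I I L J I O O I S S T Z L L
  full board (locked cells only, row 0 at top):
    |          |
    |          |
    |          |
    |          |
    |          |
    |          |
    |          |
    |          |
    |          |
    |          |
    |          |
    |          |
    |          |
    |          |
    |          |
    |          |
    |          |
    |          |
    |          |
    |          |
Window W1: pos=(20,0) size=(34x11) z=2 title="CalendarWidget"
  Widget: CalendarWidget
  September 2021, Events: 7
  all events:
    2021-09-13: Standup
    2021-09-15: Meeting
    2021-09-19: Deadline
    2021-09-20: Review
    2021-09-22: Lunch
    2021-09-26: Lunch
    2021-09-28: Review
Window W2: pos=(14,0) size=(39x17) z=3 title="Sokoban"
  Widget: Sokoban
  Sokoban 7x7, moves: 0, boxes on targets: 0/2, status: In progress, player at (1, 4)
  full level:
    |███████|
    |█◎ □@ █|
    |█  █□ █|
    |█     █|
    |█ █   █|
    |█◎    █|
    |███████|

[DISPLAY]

       ┏━━━━━━━━━━━━━━━━━━━━━━━━━━━━━━
       ┃ Sokoban                      
       ┠──────────────────────────────
       ┃███████                       
       ┃█◎ □@ █                       
       ┃█  █□ █                       
       ┃█     █                       
       ┃█ █   █                       
       ┃█◎    █                       
       ┃███████                       
       ┃Moves: 0  0/2                 
       ┃                              
       ┃                              
       ┃                              
       ┃                              
       ┃                              
       ┗━━━━━━━━━━━━━━━━━━━━━━━━━━━━━━
                                      
                                      


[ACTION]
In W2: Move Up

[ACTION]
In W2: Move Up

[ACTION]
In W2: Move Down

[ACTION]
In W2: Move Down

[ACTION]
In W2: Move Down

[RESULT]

       ┏━━━━━━━━━━━━━━━━━━━━━━━━━━━━━━
       ┃ Sokoban                      
       ┠──────────────────────────────
       ┃███████                       
       ┃█◎ □  █                       
       ┃█  █  █                       
       ┃█     █                       
       ┃█ █ @ █                       
       ┃█◎  □ █                       
       ┃███████                       
       ┃Moves: 3  0/2                 
       ┃                              
       ┃                              
       ┃                              
       ┃                              
       ┃                              
       ┗━━━━━━━━━━━━━━━━━━━━━━━━━━━━━━
                                      
                                      
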